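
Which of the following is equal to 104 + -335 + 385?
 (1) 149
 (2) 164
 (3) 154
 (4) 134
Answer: 3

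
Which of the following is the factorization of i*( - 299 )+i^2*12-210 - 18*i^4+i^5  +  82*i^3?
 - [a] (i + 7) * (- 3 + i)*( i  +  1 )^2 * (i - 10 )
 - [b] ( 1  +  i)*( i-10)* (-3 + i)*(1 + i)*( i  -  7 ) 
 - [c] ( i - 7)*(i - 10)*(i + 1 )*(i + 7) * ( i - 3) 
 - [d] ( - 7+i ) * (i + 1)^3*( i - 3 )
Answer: b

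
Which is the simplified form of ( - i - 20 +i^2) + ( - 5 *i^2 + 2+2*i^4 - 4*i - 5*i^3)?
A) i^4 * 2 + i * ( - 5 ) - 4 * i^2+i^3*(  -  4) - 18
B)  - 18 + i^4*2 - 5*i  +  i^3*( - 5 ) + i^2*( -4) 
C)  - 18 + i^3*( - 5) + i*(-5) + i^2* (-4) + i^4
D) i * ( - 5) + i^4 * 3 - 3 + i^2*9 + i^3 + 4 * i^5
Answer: B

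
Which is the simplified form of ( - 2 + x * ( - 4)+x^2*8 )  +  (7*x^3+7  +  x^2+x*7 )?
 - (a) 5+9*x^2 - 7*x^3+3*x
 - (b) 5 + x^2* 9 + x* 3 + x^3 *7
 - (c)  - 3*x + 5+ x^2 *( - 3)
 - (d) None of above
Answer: b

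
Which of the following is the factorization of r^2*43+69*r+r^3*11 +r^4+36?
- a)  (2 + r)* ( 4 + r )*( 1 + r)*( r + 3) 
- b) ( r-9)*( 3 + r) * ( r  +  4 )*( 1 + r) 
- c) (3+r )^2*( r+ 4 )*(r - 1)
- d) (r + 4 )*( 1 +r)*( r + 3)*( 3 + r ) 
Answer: d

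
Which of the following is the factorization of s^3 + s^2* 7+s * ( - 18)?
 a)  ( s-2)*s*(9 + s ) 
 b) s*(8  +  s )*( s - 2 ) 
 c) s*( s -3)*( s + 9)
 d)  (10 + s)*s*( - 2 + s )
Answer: a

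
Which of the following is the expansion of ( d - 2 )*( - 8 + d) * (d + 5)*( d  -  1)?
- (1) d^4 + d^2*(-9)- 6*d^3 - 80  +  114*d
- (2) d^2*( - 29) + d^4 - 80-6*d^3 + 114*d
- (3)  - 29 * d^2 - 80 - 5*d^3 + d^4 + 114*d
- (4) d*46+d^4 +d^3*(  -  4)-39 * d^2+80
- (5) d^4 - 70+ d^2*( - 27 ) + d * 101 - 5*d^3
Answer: 2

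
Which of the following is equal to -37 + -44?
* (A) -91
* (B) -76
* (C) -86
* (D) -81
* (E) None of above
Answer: D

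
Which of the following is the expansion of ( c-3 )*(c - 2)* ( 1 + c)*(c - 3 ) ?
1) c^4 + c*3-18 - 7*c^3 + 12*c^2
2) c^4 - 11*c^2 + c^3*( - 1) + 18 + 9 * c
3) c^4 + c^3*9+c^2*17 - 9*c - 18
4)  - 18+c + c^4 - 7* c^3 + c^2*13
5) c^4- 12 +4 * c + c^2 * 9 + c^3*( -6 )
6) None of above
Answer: 6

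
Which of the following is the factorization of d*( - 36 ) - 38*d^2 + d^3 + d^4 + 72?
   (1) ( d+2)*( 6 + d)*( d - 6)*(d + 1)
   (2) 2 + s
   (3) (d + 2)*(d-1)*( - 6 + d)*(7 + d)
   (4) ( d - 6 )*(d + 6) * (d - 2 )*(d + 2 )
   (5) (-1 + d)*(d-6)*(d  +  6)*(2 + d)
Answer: 5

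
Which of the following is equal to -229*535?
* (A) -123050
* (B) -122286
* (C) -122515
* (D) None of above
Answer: C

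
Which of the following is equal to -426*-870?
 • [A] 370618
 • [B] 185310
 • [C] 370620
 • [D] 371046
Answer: C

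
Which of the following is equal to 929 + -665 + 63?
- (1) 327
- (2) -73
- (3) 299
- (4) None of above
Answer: 1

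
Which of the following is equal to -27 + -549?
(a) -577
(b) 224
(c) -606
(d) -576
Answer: d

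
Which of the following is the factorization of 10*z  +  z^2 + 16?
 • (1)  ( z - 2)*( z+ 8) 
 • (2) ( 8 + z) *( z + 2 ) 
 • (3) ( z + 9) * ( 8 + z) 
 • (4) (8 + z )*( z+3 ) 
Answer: 2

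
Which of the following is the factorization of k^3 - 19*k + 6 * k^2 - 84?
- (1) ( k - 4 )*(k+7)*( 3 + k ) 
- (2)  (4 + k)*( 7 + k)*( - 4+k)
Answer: 1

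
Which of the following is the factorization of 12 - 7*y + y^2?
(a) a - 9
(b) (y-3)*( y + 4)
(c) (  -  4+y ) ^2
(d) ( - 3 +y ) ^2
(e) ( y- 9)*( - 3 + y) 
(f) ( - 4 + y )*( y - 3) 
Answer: f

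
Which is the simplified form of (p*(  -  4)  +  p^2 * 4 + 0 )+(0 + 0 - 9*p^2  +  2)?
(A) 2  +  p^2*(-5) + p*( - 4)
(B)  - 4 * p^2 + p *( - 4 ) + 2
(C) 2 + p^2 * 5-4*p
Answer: A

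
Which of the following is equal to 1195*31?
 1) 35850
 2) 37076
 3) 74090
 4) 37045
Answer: 4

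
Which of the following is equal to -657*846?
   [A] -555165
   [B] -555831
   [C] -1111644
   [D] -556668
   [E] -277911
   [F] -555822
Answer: F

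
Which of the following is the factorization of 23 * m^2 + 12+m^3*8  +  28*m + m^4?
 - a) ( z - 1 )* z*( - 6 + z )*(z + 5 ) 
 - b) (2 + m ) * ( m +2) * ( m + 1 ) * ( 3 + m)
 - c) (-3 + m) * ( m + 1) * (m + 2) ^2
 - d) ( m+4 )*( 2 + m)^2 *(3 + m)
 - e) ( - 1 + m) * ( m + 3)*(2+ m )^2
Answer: b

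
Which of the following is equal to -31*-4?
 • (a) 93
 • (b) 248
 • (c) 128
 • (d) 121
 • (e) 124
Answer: e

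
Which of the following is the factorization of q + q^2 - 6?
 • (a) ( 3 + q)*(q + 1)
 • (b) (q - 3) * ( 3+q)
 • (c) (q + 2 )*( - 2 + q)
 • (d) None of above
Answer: d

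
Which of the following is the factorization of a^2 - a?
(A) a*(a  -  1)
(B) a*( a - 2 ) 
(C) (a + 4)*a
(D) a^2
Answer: A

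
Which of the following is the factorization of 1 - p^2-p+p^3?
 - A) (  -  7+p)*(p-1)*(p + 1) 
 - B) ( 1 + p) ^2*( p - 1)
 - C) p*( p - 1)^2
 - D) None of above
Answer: D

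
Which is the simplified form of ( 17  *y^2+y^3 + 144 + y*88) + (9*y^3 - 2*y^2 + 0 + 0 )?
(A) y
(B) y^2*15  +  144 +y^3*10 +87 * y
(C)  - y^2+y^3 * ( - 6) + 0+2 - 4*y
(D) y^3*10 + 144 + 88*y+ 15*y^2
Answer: D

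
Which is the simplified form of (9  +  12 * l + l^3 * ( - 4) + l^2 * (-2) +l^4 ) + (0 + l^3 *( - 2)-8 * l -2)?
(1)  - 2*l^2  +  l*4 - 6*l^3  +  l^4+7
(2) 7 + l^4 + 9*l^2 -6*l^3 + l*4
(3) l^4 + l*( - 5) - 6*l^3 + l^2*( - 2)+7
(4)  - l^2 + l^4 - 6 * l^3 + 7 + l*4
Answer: 1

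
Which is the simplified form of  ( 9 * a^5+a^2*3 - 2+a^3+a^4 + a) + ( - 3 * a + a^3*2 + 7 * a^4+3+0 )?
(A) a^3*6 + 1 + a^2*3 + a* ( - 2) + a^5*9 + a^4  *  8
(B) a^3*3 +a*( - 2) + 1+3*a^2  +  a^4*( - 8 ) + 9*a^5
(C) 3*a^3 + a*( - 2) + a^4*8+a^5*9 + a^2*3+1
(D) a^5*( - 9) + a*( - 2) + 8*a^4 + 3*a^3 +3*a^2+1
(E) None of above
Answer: C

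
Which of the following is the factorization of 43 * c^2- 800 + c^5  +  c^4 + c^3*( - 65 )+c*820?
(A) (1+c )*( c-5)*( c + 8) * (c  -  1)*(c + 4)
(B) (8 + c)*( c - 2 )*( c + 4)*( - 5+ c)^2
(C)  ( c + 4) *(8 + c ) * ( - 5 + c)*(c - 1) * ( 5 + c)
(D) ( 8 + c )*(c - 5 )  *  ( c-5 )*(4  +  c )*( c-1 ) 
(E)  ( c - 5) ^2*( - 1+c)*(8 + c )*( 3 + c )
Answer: D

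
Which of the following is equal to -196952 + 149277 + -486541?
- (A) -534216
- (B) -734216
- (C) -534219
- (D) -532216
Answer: A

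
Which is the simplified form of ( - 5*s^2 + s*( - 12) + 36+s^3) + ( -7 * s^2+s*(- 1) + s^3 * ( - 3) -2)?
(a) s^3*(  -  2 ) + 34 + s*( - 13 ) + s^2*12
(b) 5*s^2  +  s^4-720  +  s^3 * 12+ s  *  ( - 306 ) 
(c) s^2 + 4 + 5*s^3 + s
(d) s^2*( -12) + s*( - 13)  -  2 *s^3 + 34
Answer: d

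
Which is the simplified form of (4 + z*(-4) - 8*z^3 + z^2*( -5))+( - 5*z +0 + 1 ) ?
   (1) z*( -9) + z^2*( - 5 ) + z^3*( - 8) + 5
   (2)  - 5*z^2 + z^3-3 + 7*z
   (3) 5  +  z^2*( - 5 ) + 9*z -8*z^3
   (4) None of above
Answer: 1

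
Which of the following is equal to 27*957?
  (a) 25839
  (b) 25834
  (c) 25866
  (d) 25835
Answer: a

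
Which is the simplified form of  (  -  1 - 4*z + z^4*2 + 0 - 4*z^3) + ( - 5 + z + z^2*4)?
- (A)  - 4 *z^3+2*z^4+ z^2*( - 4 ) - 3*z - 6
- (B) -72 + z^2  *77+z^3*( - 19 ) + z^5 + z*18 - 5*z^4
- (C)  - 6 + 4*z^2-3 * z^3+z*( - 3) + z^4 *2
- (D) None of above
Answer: D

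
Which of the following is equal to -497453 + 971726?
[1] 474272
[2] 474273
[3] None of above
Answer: 2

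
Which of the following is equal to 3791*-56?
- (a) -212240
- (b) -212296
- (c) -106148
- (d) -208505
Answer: b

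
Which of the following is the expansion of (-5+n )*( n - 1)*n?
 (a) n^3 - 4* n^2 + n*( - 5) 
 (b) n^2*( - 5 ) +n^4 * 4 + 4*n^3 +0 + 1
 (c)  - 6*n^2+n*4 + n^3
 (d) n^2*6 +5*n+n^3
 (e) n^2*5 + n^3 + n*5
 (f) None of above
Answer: f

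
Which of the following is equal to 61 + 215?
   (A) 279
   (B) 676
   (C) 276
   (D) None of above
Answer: C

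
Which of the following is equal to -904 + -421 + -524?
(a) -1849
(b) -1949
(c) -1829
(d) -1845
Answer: a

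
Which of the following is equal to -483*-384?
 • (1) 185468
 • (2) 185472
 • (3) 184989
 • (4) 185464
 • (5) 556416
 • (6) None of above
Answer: 2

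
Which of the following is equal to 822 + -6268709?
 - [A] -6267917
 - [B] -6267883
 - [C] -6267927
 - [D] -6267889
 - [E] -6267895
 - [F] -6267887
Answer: F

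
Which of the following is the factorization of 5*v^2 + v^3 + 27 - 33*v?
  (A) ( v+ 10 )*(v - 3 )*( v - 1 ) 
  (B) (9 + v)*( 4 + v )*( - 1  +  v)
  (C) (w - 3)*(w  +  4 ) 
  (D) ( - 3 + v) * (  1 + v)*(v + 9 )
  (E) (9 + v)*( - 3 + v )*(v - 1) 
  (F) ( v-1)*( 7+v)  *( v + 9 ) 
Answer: E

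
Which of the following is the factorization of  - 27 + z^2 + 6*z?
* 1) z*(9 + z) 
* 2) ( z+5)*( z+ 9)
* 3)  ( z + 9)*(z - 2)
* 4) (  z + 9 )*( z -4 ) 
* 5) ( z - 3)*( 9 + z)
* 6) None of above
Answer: 5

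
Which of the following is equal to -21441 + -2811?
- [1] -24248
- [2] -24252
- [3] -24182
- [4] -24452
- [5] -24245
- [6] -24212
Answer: 2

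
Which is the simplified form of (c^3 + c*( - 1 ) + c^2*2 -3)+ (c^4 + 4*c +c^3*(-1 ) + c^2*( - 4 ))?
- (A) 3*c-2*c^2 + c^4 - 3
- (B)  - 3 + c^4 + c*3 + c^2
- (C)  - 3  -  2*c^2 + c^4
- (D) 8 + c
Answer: A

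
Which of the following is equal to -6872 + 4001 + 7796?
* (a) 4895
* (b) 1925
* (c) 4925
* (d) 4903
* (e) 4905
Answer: c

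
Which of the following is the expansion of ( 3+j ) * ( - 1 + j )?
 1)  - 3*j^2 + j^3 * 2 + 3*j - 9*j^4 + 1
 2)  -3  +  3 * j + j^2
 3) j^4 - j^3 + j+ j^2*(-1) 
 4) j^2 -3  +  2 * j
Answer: 4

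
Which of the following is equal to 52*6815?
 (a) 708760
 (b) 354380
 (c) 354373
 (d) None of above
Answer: b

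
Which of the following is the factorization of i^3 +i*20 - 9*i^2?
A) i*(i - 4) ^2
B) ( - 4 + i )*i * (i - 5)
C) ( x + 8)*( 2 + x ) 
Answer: B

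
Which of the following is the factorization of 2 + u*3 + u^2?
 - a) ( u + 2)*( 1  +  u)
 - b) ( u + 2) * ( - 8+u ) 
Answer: a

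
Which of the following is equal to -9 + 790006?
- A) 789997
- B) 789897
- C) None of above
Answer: A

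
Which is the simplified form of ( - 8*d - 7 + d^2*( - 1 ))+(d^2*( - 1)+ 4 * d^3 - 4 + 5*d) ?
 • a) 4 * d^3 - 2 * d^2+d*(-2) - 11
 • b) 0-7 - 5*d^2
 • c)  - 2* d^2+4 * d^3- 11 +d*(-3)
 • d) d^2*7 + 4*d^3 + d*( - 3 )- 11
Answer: c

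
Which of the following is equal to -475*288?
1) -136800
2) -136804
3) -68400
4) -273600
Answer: 1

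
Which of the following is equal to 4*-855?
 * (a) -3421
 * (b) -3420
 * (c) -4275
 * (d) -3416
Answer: b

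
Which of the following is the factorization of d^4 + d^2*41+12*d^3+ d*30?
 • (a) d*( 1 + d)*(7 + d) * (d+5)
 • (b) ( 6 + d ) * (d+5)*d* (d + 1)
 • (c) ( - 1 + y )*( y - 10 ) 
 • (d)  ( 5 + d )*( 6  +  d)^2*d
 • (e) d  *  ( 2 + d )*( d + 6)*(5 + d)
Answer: b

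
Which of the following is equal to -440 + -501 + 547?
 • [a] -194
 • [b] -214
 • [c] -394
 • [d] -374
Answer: c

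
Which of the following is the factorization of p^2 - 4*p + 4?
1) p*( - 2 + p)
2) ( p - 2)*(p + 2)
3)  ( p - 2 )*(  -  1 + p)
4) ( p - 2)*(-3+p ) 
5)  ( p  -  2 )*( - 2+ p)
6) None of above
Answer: 5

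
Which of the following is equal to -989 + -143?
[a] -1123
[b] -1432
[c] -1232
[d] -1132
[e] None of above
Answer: d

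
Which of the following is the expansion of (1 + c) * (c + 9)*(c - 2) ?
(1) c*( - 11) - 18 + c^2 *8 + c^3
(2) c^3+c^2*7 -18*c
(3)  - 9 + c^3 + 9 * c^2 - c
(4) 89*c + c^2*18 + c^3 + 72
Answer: 1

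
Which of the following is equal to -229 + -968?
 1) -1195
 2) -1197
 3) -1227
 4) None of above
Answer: 2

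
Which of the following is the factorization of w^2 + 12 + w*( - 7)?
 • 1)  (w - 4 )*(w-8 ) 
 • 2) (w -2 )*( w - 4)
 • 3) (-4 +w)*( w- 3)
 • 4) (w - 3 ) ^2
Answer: 3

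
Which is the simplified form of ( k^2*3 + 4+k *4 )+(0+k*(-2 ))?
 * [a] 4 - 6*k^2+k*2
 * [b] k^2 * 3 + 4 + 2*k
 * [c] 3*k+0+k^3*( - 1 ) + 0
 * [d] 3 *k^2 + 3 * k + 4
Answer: b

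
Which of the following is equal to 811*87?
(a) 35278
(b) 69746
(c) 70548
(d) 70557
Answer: d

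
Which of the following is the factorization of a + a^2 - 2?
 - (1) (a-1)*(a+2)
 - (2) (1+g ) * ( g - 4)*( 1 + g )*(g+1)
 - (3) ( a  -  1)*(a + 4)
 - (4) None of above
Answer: 1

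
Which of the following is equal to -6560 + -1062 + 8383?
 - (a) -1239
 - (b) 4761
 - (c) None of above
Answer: c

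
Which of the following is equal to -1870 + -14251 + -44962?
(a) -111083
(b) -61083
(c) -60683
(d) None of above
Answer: b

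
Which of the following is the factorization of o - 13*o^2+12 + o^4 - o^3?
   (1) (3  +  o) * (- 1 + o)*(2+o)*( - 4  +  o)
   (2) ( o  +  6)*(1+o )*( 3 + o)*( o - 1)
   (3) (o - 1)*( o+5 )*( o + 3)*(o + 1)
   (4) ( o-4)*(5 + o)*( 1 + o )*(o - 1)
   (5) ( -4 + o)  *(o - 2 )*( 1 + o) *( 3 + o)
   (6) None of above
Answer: 6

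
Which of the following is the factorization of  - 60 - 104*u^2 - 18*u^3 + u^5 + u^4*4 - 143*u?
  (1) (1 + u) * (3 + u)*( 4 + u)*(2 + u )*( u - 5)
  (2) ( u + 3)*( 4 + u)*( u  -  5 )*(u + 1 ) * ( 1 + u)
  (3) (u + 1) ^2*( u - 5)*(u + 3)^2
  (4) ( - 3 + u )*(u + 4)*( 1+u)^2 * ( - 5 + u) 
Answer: 2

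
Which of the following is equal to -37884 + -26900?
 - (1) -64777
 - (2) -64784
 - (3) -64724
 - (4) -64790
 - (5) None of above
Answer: 2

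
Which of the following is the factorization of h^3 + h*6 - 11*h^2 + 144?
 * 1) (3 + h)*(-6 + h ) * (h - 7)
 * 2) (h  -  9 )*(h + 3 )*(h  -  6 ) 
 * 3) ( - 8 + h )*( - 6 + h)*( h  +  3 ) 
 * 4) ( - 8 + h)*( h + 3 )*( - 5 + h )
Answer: 3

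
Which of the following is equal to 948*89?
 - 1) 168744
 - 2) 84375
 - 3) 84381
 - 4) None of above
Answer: 4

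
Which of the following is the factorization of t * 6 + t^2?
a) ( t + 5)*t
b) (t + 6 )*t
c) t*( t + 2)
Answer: b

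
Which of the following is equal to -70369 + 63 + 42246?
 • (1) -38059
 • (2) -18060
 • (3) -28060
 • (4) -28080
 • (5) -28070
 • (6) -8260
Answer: 3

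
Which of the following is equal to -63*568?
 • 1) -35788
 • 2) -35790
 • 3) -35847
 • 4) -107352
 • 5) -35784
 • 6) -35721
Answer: 5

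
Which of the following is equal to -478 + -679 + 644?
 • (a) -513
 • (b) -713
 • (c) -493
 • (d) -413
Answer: a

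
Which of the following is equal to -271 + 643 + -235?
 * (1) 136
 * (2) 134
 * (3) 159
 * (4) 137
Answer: 4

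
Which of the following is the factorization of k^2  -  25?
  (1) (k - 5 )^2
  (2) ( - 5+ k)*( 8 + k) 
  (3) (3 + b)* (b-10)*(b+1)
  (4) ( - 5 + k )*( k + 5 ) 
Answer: 4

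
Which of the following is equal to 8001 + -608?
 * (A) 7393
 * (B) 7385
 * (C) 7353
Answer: A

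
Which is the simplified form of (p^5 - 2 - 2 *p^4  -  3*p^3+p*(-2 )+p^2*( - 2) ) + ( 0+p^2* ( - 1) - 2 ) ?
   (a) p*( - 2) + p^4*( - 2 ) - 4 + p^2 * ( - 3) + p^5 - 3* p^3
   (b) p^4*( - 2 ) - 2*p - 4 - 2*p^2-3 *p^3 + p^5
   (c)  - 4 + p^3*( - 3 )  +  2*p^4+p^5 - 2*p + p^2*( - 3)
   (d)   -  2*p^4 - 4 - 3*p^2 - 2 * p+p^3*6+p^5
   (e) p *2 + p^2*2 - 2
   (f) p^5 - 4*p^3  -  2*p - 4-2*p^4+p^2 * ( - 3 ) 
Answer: a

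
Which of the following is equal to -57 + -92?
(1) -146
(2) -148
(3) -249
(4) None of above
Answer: 4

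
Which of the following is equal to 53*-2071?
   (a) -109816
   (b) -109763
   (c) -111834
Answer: b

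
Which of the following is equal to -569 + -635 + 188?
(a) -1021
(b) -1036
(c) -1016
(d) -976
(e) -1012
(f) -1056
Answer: c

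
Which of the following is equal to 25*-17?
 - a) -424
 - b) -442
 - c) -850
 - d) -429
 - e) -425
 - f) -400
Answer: e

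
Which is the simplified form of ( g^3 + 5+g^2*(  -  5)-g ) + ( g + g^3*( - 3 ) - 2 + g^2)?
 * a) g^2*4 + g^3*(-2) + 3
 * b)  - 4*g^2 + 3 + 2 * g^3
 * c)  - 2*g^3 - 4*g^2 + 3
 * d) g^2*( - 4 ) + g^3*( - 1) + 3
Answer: c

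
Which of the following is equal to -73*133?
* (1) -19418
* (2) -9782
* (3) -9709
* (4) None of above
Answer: 3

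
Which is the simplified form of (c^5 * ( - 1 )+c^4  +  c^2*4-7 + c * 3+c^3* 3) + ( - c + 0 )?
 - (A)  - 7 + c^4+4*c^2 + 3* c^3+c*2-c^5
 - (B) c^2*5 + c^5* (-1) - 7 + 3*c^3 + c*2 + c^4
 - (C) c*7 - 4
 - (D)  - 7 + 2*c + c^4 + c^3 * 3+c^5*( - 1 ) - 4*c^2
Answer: A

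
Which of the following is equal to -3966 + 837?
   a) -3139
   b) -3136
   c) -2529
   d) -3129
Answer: d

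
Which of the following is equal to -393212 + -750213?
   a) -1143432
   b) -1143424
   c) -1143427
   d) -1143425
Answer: d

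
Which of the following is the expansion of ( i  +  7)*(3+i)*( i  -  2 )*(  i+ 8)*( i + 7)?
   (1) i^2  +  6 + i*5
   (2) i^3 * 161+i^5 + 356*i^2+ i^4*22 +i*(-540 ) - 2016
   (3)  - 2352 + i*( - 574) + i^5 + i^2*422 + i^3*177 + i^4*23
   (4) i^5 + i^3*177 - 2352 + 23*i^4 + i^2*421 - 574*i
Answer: 4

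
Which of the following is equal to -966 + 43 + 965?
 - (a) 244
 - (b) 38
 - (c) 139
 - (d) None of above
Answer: d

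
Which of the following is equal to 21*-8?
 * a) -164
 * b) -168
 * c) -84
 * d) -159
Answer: b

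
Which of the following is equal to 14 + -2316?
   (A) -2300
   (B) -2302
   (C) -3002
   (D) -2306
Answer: B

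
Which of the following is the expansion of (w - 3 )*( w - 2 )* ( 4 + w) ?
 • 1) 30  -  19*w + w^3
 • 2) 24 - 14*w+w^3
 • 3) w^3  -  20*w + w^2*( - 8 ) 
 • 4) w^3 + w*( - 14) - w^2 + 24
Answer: 4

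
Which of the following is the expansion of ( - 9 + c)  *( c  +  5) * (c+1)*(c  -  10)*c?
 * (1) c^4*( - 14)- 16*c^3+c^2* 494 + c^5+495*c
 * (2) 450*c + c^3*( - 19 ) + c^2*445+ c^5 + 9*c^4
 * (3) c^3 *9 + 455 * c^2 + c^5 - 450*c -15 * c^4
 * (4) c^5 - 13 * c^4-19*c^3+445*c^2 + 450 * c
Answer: 4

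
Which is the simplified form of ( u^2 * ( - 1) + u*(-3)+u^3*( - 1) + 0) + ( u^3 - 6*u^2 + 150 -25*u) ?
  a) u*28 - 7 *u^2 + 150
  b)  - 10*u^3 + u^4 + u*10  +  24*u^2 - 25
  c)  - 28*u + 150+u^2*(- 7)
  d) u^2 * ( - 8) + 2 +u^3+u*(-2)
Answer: c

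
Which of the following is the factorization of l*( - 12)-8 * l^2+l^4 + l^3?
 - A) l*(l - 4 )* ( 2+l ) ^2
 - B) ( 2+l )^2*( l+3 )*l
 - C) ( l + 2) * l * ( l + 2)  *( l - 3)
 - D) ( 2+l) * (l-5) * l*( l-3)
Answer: C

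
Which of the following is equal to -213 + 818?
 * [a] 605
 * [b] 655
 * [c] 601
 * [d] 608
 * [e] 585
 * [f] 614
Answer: a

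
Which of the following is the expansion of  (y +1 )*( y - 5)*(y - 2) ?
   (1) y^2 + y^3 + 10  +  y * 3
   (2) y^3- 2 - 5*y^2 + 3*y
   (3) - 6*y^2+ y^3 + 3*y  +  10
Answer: 3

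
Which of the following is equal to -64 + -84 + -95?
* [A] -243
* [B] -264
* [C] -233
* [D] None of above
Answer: A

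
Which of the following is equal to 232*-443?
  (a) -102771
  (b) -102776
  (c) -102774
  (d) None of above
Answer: b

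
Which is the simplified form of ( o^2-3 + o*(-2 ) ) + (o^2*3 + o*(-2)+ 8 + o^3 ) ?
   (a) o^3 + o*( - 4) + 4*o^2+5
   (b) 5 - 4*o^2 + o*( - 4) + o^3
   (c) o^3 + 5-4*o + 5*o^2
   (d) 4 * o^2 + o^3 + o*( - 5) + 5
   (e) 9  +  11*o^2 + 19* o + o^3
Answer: a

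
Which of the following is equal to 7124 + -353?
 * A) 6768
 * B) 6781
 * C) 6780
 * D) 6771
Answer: D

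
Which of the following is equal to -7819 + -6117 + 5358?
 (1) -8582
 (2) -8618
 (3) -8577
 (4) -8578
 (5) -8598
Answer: 4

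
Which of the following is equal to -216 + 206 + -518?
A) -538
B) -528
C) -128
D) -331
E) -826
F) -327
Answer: B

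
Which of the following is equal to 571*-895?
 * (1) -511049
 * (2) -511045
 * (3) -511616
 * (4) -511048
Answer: 2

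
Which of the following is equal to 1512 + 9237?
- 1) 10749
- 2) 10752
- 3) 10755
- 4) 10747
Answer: 1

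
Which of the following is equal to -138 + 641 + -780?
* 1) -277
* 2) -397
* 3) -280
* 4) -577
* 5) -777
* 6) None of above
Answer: 1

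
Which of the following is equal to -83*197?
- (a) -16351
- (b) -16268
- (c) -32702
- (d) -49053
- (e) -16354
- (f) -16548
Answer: a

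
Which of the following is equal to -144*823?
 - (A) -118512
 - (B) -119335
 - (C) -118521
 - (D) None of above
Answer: A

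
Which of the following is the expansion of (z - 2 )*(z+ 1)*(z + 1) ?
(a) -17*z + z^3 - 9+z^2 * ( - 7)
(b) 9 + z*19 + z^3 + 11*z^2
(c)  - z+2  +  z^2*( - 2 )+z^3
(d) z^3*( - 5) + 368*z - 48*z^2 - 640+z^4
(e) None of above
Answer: e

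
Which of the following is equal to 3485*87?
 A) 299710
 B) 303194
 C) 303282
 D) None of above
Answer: D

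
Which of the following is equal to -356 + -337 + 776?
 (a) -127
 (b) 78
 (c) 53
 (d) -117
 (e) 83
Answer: e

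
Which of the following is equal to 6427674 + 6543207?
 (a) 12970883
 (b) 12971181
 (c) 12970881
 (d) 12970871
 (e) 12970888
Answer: c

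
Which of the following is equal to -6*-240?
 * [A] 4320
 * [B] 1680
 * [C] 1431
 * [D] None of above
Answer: D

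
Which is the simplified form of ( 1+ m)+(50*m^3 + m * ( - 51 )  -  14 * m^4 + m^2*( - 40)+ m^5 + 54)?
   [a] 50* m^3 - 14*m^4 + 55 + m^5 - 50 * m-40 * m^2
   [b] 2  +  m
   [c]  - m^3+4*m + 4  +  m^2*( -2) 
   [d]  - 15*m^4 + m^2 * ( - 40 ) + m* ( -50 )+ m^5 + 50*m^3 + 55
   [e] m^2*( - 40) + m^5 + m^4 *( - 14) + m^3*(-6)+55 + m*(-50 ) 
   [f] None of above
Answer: a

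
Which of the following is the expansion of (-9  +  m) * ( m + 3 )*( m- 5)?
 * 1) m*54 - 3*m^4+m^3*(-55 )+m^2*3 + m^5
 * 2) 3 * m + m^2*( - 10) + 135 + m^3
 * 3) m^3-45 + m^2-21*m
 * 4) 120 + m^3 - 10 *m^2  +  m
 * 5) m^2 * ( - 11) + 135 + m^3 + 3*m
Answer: 5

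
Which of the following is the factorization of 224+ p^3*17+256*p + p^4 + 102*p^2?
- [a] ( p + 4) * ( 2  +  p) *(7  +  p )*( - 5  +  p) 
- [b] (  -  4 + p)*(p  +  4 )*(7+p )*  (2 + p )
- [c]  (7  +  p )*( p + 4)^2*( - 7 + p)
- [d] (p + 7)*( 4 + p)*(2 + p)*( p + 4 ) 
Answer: d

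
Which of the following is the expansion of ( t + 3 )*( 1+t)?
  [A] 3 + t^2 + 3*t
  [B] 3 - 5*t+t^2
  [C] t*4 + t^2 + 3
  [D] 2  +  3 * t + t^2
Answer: C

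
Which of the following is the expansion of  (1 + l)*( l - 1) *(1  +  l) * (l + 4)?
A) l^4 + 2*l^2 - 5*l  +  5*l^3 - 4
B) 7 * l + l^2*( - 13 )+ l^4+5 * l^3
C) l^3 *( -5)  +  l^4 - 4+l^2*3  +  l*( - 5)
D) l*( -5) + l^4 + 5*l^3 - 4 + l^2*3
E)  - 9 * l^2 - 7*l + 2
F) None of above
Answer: D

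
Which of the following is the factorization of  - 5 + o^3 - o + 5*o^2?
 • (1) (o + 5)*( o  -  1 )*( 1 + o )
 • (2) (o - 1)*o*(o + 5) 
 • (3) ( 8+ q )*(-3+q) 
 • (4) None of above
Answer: 1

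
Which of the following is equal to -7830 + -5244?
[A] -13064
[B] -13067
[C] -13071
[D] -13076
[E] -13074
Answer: E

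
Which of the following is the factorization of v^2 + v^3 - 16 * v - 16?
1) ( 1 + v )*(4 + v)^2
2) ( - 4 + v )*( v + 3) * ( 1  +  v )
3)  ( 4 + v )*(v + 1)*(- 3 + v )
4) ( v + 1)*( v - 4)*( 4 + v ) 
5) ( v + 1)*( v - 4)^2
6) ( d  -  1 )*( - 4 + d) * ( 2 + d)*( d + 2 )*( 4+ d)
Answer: 4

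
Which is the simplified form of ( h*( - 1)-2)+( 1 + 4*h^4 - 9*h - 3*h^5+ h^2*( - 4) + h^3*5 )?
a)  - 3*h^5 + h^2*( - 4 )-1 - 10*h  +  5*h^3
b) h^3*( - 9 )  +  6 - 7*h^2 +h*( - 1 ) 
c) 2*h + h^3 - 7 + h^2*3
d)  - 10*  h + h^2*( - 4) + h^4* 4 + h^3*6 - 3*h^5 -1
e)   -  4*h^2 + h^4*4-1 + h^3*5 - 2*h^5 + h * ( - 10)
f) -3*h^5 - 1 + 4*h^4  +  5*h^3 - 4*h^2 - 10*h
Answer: f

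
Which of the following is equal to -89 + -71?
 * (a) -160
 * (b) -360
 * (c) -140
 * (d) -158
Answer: a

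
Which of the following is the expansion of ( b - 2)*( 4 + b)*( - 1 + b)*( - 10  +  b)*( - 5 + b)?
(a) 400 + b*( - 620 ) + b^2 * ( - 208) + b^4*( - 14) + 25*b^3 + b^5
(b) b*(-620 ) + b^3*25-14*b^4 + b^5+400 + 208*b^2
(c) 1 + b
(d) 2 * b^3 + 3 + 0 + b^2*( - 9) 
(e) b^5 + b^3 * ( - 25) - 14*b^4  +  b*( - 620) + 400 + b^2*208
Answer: b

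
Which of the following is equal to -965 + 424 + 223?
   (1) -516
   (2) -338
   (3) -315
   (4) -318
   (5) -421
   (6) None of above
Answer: 4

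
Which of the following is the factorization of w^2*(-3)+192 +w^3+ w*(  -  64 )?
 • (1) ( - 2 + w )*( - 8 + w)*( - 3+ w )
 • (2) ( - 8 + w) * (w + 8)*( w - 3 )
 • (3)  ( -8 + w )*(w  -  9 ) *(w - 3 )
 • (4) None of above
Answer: 2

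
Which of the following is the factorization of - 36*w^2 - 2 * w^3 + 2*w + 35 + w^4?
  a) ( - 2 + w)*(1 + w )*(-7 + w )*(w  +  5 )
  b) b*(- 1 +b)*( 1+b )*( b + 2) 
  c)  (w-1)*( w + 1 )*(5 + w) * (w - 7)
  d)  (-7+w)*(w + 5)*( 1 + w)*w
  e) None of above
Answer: c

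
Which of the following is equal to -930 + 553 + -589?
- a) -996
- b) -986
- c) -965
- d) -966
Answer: d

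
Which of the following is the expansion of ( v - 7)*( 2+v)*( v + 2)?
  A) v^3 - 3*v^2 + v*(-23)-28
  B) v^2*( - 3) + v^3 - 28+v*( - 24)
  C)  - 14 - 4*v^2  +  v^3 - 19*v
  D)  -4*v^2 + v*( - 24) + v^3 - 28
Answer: B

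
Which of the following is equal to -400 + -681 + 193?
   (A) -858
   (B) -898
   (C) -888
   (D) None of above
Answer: C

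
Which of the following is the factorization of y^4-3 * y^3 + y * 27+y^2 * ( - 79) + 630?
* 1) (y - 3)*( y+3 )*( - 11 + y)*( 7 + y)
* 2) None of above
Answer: 2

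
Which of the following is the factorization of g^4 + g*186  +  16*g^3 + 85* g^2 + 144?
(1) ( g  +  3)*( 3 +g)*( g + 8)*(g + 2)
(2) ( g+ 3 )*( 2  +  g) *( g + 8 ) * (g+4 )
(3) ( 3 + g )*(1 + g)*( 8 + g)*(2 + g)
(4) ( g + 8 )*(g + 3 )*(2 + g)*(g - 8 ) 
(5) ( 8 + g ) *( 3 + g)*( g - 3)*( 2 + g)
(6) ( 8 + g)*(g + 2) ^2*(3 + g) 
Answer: 1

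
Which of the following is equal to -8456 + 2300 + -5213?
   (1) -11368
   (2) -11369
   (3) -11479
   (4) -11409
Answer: 2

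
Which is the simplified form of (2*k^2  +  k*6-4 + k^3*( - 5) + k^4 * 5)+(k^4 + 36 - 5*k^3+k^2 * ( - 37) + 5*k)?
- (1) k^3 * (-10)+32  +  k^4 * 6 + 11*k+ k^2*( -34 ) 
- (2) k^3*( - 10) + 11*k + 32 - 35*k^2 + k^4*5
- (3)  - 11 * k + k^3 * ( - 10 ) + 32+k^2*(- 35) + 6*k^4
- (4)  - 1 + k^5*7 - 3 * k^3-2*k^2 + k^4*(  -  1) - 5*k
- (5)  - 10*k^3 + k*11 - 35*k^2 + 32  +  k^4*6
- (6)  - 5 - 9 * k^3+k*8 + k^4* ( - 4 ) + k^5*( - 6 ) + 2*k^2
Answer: 5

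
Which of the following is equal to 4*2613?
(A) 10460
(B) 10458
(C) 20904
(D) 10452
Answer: D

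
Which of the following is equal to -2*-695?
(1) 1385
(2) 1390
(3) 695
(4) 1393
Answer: 2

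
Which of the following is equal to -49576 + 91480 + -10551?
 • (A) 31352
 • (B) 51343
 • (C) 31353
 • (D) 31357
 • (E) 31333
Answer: C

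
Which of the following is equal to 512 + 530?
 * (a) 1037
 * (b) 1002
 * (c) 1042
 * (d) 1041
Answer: c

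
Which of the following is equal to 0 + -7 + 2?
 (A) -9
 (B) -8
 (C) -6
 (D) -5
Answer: D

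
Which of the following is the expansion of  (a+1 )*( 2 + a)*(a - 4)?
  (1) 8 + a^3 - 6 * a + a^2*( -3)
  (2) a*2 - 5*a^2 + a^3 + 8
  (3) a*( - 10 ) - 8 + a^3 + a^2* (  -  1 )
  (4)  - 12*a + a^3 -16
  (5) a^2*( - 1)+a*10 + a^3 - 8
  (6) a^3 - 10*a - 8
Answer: 3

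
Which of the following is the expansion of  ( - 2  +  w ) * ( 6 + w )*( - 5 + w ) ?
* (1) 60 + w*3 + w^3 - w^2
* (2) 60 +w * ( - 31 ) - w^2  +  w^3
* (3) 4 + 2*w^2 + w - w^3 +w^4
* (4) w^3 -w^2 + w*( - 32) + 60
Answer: 4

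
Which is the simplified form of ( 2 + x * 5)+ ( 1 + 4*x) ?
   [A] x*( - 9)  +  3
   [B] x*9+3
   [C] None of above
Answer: B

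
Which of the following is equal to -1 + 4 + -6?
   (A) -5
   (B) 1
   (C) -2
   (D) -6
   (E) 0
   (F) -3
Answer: F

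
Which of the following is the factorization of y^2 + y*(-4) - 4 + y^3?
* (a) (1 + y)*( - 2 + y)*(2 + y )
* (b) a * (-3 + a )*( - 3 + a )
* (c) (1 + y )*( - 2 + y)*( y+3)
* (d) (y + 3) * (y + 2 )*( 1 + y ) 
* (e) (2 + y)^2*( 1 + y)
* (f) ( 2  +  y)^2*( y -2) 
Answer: a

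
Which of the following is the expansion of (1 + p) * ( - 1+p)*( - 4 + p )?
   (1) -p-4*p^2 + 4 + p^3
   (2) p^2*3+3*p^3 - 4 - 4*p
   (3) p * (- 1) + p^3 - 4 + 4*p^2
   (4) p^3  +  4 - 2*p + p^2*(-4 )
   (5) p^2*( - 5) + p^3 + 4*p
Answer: 1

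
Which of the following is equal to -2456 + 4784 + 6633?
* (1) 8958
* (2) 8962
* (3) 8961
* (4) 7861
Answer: 3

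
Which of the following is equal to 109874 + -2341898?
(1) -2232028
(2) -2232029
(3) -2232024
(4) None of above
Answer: 3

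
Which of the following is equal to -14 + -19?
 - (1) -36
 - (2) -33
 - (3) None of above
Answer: 2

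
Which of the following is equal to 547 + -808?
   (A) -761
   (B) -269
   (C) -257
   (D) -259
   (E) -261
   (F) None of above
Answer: E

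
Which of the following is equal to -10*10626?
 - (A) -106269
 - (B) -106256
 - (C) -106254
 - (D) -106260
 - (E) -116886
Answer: D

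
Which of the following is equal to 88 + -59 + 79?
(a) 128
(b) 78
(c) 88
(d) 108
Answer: d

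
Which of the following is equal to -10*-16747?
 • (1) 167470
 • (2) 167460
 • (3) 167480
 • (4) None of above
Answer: 1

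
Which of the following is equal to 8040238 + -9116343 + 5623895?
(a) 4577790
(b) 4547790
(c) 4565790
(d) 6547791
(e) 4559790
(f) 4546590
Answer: b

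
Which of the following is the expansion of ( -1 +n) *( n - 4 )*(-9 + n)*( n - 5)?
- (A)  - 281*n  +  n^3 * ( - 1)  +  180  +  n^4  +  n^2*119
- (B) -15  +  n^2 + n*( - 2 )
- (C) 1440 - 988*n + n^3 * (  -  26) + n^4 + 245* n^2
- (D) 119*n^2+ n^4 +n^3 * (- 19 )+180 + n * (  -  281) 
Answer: D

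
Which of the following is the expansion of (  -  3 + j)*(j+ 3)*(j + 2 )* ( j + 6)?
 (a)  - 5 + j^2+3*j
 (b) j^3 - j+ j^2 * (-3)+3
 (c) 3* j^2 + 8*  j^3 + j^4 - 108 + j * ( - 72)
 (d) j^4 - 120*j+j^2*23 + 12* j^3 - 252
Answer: c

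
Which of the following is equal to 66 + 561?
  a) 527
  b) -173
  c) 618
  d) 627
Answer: d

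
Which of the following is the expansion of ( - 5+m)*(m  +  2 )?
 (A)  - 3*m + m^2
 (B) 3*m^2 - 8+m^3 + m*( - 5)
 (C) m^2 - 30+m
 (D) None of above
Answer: D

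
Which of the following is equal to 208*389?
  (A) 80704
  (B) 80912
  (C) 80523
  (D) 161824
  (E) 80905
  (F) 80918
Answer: B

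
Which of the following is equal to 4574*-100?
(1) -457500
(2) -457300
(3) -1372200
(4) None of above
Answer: 4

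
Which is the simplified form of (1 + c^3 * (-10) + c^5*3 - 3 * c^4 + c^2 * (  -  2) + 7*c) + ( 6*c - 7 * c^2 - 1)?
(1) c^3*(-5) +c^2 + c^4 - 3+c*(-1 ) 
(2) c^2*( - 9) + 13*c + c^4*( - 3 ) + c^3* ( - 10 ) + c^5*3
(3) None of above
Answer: 2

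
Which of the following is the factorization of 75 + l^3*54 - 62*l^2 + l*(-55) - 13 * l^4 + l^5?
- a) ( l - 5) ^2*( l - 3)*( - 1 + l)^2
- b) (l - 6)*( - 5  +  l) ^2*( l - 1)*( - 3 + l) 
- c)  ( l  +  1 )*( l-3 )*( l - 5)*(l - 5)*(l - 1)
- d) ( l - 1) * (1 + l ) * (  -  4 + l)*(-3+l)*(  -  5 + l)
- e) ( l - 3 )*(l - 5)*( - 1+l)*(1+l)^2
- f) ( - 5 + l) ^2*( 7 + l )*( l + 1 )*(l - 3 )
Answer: c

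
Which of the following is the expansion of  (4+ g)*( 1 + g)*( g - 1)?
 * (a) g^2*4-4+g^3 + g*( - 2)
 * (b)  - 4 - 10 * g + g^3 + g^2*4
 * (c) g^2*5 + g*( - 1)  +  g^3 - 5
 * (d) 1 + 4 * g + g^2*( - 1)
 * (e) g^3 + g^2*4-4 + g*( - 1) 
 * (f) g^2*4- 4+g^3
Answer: e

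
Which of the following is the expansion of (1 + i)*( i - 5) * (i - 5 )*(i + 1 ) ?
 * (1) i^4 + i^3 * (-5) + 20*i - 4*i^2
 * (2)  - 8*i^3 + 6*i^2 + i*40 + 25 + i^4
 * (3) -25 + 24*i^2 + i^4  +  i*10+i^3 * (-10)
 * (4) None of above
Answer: 2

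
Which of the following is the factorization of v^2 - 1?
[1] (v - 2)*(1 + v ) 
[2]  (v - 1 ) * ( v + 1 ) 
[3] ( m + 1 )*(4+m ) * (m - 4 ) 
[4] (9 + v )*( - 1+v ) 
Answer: 2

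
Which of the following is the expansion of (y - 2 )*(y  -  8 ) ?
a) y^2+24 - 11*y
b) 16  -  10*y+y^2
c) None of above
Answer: b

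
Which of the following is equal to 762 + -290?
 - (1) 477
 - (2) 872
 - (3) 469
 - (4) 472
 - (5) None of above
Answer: 4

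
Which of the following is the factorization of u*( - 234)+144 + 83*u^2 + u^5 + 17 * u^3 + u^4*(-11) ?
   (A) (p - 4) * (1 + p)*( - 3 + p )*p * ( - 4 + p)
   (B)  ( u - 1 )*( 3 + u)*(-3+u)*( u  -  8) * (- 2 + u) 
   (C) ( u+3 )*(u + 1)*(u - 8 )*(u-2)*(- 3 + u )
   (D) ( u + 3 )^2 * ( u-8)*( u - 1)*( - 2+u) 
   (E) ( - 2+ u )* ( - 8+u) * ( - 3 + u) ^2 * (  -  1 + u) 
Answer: B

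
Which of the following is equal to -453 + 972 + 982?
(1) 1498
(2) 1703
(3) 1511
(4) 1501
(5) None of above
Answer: 4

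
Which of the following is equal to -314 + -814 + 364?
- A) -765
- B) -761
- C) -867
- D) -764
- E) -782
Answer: D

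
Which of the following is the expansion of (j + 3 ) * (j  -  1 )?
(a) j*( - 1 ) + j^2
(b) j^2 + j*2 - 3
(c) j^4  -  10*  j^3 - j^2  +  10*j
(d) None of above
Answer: b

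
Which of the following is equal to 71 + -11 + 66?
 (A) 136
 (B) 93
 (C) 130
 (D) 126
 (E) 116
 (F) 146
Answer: D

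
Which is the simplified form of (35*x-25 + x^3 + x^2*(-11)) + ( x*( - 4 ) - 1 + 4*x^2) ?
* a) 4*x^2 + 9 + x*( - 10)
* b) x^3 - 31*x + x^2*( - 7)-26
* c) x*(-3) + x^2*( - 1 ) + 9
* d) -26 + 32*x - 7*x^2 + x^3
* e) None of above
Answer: e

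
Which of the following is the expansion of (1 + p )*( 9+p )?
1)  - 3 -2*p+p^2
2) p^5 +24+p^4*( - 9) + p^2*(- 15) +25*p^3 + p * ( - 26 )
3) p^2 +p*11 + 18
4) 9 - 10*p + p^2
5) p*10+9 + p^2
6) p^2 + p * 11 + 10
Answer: 5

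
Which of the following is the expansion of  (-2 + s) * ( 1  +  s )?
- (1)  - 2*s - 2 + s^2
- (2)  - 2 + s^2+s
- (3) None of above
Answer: 3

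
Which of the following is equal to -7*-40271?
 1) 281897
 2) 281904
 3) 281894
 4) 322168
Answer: 1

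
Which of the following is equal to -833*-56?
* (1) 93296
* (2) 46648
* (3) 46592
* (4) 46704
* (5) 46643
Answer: 2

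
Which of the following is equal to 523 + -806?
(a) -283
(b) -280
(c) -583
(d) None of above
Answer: a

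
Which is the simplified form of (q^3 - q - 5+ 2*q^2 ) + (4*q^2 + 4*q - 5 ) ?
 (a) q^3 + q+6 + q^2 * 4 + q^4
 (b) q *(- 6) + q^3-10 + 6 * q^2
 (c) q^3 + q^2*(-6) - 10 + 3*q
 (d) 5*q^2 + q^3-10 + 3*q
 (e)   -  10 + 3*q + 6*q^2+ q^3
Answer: e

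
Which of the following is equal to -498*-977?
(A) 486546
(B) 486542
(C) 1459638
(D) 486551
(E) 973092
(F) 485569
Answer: A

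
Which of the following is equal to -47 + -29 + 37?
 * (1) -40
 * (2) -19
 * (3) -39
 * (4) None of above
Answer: 3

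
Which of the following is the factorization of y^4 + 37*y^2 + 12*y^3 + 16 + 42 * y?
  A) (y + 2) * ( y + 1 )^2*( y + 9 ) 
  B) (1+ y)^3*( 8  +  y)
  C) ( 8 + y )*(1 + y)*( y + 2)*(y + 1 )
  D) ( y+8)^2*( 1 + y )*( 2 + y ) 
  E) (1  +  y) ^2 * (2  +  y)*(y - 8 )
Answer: C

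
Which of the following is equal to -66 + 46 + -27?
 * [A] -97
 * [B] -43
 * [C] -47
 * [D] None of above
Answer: C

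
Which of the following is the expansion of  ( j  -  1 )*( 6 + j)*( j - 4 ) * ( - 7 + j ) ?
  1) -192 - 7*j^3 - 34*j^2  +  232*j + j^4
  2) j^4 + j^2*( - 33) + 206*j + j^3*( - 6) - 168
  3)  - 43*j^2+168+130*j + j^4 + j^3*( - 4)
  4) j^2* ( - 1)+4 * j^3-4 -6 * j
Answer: 2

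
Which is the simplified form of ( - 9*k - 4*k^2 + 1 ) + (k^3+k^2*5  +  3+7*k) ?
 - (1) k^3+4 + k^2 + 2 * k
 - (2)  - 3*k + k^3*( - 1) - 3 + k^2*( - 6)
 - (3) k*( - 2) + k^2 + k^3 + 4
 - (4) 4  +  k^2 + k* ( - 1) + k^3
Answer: 3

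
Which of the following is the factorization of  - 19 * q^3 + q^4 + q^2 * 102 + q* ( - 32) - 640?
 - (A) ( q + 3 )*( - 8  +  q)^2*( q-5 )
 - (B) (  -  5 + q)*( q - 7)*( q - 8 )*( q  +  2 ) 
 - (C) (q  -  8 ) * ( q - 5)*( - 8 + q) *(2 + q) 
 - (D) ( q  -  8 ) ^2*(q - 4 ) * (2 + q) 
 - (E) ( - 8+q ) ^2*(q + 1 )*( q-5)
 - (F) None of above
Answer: C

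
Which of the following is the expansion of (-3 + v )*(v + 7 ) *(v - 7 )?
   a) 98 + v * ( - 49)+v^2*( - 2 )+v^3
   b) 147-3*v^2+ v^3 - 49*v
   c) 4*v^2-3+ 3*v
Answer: b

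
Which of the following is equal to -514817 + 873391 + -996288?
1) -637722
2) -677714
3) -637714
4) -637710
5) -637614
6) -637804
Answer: 3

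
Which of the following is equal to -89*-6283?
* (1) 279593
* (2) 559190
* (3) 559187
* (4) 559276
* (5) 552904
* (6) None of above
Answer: 3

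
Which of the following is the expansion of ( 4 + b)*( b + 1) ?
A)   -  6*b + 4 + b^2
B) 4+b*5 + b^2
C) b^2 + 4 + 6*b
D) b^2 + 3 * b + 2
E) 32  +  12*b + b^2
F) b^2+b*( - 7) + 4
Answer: B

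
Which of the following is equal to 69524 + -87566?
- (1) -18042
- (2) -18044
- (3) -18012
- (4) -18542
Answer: 1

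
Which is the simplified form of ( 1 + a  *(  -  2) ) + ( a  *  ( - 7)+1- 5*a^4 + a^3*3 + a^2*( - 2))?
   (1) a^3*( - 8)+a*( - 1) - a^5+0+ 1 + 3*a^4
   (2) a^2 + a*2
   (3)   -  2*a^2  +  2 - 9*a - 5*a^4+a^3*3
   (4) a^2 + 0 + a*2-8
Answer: 3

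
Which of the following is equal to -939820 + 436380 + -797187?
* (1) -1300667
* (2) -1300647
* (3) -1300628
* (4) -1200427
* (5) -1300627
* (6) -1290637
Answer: 5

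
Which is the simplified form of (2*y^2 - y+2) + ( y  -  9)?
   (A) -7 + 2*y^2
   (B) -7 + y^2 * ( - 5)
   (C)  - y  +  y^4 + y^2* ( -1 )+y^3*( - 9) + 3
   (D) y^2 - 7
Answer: A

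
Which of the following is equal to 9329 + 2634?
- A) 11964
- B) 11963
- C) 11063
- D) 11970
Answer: B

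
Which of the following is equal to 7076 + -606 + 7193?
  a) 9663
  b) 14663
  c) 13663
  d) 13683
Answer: c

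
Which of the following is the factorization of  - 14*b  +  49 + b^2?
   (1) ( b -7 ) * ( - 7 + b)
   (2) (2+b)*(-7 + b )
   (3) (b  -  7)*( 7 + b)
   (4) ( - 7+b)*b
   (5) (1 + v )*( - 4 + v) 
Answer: 1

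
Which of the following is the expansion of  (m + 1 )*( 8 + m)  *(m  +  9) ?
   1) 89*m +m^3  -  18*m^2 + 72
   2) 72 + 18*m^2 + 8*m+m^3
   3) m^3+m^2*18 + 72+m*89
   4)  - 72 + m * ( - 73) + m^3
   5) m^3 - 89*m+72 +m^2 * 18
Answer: 3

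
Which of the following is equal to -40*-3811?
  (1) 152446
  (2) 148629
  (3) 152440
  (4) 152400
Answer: 3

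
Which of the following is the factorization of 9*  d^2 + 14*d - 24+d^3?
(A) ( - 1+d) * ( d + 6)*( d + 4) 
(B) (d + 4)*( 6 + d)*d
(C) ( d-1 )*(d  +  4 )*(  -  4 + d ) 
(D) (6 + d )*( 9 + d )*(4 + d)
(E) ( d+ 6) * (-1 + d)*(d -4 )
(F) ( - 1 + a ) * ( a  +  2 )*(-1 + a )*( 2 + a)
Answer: A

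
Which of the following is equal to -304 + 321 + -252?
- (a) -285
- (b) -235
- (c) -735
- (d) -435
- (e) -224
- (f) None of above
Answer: b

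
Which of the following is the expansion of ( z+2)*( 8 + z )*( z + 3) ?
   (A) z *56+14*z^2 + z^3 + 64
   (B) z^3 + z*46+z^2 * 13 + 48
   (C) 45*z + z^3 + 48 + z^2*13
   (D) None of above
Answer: B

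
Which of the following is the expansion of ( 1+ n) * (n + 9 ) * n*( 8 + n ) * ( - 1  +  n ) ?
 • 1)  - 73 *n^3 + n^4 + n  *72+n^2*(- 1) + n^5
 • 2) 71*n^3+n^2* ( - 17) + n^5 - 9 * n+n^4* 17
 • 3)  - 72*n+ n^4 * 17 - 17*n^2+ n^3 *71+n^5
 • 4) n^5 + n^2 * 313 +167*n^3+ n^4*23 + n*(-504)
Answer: 3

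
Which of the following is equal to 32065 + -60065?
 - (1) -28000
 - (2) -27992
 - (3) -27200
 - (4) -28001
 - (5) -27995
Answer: 1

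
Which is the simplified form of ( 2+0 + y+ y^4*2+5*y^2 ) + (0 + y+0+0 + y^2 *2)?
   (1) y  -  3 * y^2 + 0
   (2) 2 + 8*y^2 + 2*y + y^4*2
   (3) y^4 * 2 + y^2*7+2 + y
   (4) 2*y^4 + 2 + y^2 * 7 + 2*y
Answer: 4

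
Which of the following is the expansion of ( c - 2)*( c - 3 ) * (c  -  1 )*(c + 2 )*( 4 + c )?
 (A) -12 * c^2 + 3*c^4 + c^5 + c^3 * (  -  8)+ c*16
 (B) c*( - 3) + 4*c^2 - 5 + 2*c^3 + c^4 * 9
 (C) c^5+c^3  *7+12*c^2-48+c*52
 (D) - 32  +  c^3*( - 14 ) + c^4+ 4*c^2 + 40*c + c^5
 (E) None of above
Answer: E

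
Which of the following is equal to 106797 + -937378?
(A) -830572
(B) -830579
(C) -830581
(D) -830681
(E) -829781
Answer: C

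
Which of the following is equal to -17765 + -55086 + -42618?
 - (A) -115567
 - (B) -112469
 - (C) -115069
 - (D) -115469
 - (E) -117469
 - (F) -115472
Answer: D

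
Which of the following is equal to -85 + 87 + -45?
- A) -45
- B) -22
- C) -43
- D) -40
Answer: C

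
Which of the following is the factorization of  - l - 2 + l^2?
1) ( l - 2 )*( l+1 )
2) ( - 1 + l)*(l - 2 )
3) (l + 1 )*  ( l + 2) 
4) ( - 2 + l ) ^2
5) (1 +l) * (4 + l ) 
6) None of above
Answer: 1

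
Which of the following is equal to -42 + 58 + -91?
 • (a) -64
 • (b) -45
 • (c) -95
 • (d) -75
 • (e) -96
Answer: d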